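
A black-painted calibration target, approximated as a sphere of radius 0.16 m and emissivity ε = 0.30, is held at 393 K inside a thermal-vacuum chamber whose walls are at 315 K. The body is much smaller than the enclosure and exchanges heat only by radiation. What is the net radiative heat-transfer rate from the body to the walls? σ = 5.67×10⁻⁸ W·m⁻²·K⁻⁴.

P_net ≈ 76.7 W

For a small grey body in a large enclosure: P_net = εσA(T_body⁴ − T_wall⁴).
A = 4πr² = 0.3217 m²; T_body⁴ − T_wall⁴ = 2.385×10¹⁰ − 9.846×10⁹ = 1.401×10¹⁰ K⁴.
|P_net| = 0.30·5.67×10⁻⁸·0.3217·1.401×10¹⁰.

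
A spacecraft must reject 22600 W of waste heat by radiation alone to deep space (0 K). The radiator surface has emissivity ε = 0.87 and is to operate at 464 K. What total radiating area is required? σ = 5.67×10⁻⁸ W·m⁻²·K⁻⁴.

A ≈ 9.88 m²

P = εσA T⁴ ⇒ A = P/(εσT⁴).
T⁴ = 4.635×10¹⁰ K⁴.
A = 22600/(0.87 × 5.67×10⁻⁸ × 4.635×10¹⁰).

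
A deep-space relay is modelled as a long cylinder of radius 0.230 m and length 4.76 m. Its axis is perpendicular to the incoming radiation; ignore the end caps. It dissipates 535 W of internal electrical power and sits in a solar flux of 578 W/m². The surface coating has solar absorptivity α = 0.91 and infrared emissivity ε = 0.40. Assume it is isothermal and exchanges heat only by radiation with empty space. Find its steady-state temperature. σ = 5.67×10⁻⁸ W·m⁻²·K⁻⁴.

At steady state, absorbed solar power + internal power = radiated power.
Absorbed: α·S·A_cross = 0.91·578·2.190 = 1152 W (cross-section 2rL).
Total input = 1152 + 535 = 1687 W.
Radiated: εσ·A_surf·T⁴ with A_surf = 2πrL = 6.879 m².
T⁴ = 1687/(0.40·5.67×10⁻⁸·6.879) = 1.081×10¹⁰ K⁴.

T ≈ 322 K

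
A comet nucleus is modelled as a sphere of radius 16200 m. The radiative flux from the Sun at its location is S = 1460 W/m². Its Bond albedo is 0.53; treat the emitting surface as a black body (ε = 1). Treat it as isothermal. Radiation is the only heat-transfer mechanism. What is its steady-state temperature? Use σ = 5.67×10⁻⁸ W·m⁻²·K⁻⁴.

At equilibrium, absorbed power = emitted power.
Absorbing cross-section = πr² = 8.245×10⁸ m²; emitting surface = 4πr² = 3.298×10⁹ m² (ratio 4).
(1−a)S·A_cross = εσ·A_surf·T⁴  ⇒  T⁴ = (1−a)S/(4σ).
T⁴ = 0.470·1460/(4·5.67×10⁻⁸) = 3.026×10⁹ K⁴.
T = (3.026×10⁹)^(1/4).

T ≈ 235 K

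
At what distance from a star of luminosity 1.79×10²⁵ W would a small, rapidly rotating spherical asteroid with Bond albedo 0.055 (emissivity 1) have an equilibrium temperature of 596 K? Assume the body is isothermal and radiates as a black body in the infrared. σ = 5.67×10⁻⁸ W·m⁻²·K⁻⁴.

d ≈ 6.86×10⁹ m

For an isothermal black-emitting sphere, (1−a)S·πr² = σ·4πr²·T⁴ ⇒ S = 4σT⁴/(1−a).
S = 4·5.67×10⁻⁸·(596)⁴/0.945 = 30280 W/m².
Flux falls as S = L/(4πd²), so d = √(L/(4πS)) = √(1.79×10²⁵/(4π·30280)).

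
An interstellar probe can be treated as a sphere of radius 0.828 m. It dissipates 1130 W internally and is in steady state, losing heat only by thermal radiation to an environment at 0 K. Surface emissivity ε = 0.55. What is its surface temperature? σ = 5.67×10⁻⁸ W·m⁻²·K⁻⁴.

Steady state: internal power = radiated power, P = εσA T⁴.
Radiating area A = 4πr² = 8.615 m².
T⁴ = P/(εσA) = 1130/(0.55·5.67×10⁻⁸·8.615) = 4.206×10⁹ K⁴.
T = (4.206×10⁹)^(1/4).

T ≈ 255 K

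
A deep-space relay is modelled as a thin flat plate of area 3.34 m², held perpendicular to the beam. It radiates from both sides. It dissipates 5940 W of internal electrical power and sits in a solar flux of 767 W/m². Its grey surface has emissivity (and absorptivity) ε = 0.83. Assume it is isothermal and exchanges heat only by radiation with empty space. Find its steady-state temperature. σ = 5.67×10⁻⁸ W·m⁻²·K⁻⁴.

T ≈ 400 K

At steady state, absorbed solar power + internal power = radiated power.
Absorbed: α·S·A_cross = 0.83·767·3.340 = 2126 W (cross-section A).
Total input = 2126 + 5940 = 8066 W.
Radiated: εσ·A_surf·T⁴ with A_surf = 2A = 6.680 m².
T⁴ = 8066/(0.83·5.67×10⁻⁸·6.680) = 2.566×10¹⁰ K⁴.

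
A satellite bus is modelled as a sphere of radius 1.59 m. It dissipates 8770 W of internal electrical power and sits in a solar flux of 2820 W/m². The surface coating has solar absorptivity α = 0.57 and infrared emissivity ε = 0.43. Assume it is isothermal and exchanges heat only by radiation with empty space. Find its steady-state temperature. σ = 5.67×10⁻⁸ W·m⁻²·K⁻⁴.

T ≈ 408 K

At steady state, absorbed solar power + internal power = radiated power.
Absorbed: α·S·A_cross = 0.57·2820·7.942 = 12770 W (cross-section πr²).
Total input = 12770 + 8770 = 21540 W.
Radiated: εσ·A_surf·T⁴ with A_surf = 4πr² = 31.77 m².
T⁴ = 21540/(0.43·5.67×10⁻⁸·31.77) = 2.780×10¹⁰ K⁴.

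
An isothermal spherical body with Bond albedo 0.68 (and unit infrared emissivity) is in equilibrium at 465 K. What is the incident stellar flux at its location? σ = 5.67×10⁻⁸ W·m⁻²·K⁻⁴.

(1−a)S·πr² = σ·4πr²·T⁴ ⇒ S = 4σT⁴/(1−a).
S = 4·5.67×10⁻⁸·4.675×10¹⁰/0.320.

S ≈ 33100 W/m²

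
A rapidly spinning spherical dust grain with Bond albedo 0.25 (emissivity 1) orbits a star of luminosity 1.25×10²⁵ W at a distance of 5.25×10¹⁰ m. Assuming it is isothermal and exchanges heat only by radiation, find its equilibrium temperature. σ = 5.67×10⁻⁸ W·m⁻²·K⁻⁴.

First find the stellar flux at distance d: S = L/(4πd²) = 1.25×10²⁵/(4π·(5.25×10¹⁰)²) = 360.9 W/m².
For an isothermal sphere, absorbed (1−a)S·πr² = emitted σ·4πr²·T⁴, so T⁴ = (1−a)S/(4σ).
T⁴ = 0.750·360.9/(4·5.67×10⁻⁸) = 1.193×10⁹ K⁴.

T ≈ 186 K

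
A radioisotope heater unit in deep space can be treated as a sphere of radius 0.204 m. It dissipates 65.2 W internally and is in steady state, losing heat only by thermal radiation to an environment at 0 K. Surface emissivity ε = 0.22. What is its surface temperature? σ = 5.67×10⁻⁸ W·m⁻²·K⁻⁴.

T ≈ 316 K

Steady state: internal power = radiated power, P = εσA T⁴.
Radiating area A = 4πr² = 0.5230 m².
T⁴ = P/(εσA) = 65.2/(0.22·5.67×10⁻⁸·0.5230) = 9.995×10⁹ K⁴.
T = (9.995×10⁹)^(1/4).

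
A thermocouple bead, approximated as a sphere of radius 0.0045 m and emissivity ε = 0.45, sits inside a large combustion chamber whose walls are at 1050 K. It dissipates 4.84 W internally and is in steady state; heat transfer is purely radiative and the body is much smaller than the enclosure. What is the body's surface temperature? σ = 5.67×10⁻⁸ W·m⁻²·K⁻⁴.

T ≈ 1180 K

For a small grey body in a large enclosure, net radiated power = εσA(T⁴ − T_w⁴).
Steady state: P = εσA(T⁴ − T_w⁴) with A = 4πr² = 2.545×10⁻⁴ m².
T⁴ = P/(εσA) + T_w⁴ = 4.84/(0.45·5.67×10⁻⁸·2.545×10⁻⁴) + (1050)⁴
    = 7.454×10¹¹ + 1.216×10¹² = 1.961×10¹² K⁴.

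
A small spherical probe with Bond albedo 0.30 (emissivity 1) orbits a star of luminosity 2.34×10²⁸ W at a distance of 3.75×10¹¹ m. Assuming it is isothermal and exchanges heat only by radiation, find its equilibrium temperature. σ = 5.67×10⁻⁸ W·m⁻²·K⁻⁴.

First find the stellar flux at distance d: S = L/(4πd²) = 2.34×10²⁸/(4π·(3.75×10¹¹)²) = 13240 W/m².
For an isothermal sphere, absorbed (1−a)S·πr² = emitted σ·4πr²·T⁴, so T⁴ = (1−a)S/(4σ).
T⁴ = 0.700·13240/(4·5.67×10⁻⁸) = 4.087×10¹⁰ K⁴.

T ≈ 450 K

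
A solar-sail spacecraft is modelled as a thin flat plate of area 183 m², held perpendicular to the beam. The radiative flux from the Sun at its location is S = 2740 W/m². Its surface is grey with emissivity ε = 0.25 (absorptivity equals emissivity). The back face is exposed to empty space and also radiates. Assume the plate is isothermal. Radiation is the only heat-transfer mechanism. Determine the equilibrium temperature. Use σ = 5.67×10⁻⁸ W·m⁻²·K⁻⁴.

At equilibrium, absorbed power = emitted power.
Absorbing cross-section = A = 183.0 m²; emitting surface = 2A = 366.0 m² (ratio 2).
εS·A_cross = εσ·A_surf·T⁴  ⇒  T⁴ = S/(2σ)   (ε cancels).
T⁴ = 2740/(2·5.67×10⁻⁸) = 2.416×10¹⁰ K⁴.
T = (2.416×10¹⁰)^(1/4).

T ≈ 394 K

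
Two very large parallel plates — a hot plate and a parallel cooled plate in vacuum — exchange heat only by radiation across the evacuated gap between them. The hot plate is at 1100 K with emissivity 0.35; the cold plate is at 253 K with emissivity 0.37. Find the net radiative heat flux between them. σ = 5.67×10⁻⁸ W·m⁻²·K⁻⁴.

For two infinite grey parallel plates, q = σ(T₁⁴ − T₂⁴)/(1/ε₁ + 1/ε₂ − 1).
T₁⁴ − T₂⁴ = 1.464×10¹² − 4.097×10⁹ = 1.460×10¹² K⁴.
1/ε₁ + 1/ε₂ − 1 = 2.857 + 2.703 − 1 = 4.560.
q = 5.67×10⁻⁸ × 1.460×10¹² / 4.560.

q ≈ 18200 W/m²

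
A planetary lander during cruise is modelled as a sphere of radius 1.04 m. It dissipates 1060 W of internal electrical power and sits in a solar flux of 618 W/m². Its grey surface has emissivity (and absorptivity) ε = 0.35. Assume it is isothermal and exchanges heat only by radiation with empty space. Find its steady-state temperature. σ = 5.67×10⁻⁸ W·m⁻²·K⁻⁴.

At steady state, absorbed solar power + internal power = radiated power.
Absorbed: α·S·A_cross = 0.35·618·3.398 = 735.0 W (cross-section πr²).
Total input = 735.0 + 1060 = 1795 W.
Radiated: εσ·A_surf·T⁴ with A_surf = 4πr² = 13.59 m².
T⁴ = 1795/(0.35·5.67×10⁻⁸·13.59) = 6.655×10⁹ K⁴.

T ≈ 286 K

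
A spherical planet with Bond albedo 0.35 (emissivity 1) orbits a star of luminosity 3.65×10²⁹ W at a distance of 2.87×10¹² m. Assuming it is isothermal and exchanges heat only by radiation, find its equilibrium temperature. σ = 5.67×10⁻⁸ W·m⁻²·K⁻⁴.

T ≈ 317 K

First find the stellar flux at distance d: S = L/(4πd²) = 3.65×10²⁹/(4π·(2.87×10¹²)²) = 3526 W/m².
For an isothermal sphere, absorbed (1−a)S·πr² = emitted σ·4πr²·T⁴, so T⁴ = (1−a)S/(4σ).
T⁴ = 0.650·3526/(4·5.67×10⁻⁸) = 1.011×10¹⁰ K⁴.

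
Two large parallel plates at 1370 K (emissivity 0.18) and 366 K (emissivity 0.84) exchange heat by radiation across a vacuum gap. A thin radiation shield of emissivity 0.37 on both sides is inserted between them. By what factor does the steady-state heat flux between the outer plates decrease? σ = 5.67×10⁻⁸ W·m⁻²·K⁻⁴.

factor ≈ 1.77

Without shield: q₀ = σΔ(T⁴)/(1/ε₁+1/ε₂−1) with denominator 5.746.
With shield the two gaps are in series; the resistances add: (1/ε₁+1/ε_s−1)+(1/ε_s+1/ε₂−1) = 7.258+2.893 = 10.15.
Heat-flux ratio q₀/q = 10.15/5.746.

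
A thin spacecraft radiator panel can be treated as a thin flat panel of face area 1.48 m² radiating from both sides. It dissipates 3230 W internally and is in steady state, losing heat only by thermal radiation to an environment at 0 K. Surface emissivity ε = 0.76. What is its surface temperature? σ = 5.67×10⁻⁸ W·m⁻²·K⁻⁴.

T ≈ 399 K

Steady state: internal power = radiated power, P = εσA T⁴.
Radiating area A = 2·1.48 = 2.960 m².
T⁴ = P/(εσA) = 3230/(0.76·5.67×10⁻⁸·2.960) = 2.532×10¹⁰ K⁴.
T = (2.532×10¹⁰)^(1/4).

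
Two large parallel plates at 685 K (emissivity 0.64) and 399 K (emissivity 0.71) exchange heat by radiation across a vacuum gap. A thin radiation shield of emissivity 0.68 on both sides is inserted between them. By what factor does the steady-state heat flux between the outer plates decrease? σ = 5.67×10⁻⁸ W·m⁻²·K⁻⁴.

Without shield: q₀ = σΔ(T⁴)/(1/ε₁+1/ε₂−1) with denominator 1.971.
With shield the two gaps are in series; the resistances add: (1/ε₁+1/ε_s−1)+(1/ε_s+1/ε₂−1) = 2.033+1.879 = 3.912.
Heat-flux ratio q₀/q = 3.912/1.971.

factor ≈ 1.98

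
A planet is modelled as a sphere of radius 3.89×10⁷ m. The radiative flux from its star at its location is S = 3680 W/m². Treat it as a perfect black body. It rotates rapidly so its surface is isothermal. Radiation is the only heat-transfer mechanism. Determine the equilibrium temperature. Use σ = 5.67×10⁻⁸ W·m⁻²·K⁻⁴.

At equilibrium, absorbed power = emitted power.
Absorbing cross-section = πr² = 4.754×10¹⁵ m²; emitting surface = 4πr² = 1.902×10¹⁶ m² (ratio 4).
S·A_cross = εσ·A_surf·T⁴  ⇒  T⁴ = S/(4σ).
T⁴ = 1.00·3680/(4·5.67×10⁻⁸) = 1.623×10¹⁰ K⁴.
T = (1.623×10¹⁰)^(1/4).

T ≈ 357 K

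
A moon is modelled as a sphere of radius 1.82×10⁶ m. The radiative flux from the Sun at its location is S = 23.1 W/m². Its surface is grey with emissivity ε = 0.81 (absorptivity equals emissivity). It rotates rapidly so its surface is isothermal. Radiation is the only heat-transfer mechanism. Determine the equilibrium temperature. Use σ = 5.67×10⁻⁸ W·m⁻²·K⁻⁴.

At equilibrium, absorbed power = emitted power.
Absorbing cross-section = πr² = 1.041×10¹³ m²; emitting surface = 4πr² = 4.162×10¹³ m² (ratio 4).
εS·A_cross = εσ·A_surf·T⁴  ⇒  T⁴ = S/(4σ)   (ε cancels).
T⁴ = 23.1/(4·5.67×10⁻⁸) = 1.019×10⁸ K⁴.
T = (1.019×10⁸)^(1/4).

T ≈ 100 K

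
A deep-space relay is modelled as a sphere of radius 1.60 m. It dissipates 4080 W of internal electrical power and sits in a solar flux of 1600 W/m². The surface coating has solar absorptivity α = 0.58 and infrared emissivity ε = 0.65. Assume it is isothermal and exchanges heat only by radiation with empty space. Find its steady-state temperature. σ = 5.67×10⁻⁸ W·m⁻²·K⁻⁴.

At steady state, absorbed solar power + internal power = radiated power.
Absorbed: α·S·A_cross = 0.58·1600·8.042 = 7463 W (cross-section πr²).
Total input = 7463 + 4080 = 11540 W.
Radiated: εσ·A_surf·T⁴ with A_surf = 4πr² = 32.17 m².
T⁴ = 11540/(0.65·5.67×10⁻⁸·32.17) = 9.736×10⁹ K⁴.

T ≈ 314 K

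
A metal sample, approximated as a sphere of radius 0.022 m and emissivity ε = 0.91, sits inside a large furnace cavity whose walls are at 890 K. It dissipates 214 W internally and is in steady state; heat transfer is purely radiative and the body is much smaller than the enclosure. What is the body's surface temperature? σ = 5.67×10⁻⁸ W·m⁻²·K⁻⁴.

For a small grey body in a large enclosure, net radiated power = εσA(T⁴ − T_w⁴).
Steady state: P = εσA(T⁴ − T_w⁴) with A = 4πr² = 0.006082 m².
T⁴ = P/(εσA) + T_w⁴ = 214/(0.91·5.67×10⁻⁸·0.006082) + (890)⁴
    = 6.819×10¹¹ + 6.274×10¹¹ = 1.309×10¹² K⁴.

T ≈ 1070 K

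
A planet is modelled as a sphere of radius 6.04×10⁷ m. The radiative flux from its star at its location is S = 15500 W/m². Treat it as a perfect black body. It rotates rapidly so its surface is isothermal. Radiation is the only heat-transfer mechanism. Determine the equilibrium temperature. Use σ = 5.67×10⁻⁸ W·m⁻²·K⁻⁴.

At equilibrium, absorbed power = emitted power.
Absorbing cross-section = πr² = 1.146×10¹⁶ m²; emitting surface = 4πr² = 4.584×10¹⁶ m² (ratio 4).
S·A_cross = εσ·A_surf·T⁴  ⇒  T⁴ = S/(4σ).
T⁴ = 1.00·15500/(4·5.67×10⁻⁸) = 6.834×10¹⁰ K⁴.
T = (6.834×10¹⁰)^(1/4).

T ≈ 511 K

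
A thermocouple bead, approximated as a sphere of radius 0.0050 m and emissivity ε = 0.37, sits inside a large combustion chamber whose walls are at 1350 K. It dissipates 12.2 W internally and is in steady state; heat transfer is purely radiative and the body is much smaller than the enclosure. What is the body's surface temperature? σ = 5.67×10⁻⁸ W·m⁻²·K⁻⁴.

For a small grey body in a large enclosure, net radiated power = εσA(T⁴ − T_w⁴).
Steady state: P = εσA(T⁴ − T_w⁴) with A = 4πr² = 3.142×10⁻⁴ m².
T⁴ = P/(εσA) + T_w⁴ = 12.2/(0.37·5.67×10⁻⁸·3.142×10⁻⁴) + (1350)⁴
    = 1.851×10¹² + 3.322×10¹² = 5.173×10¹² K⁴.

T ≈ 1510 K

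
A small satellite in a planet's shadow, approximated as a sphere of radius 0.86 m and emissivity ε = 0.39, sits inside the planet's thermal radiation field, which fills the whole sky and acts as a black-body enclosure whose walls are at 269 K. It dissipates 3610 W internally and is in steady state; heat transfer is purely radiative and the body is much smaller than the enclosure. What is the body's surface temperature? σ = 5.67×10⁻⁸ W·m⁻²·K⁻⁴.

T ≈ 389 K

For a small grey body in a large enclosure, net radiated power = εσA(T⁴ − T_w⁴).
Steady state: P = εσA(T⁴ − T_w⁴) with A = 4πr² = 9.294 m².
T⁴ = P/(εσA) + T_w⁴ = 3610/(0.39·5.67×10⁻⁸·9.294) + (269)⁴
    = 1.757×10¹⁰ + 5.236×10⁹ = 2.280×10¹⁰ K⁴.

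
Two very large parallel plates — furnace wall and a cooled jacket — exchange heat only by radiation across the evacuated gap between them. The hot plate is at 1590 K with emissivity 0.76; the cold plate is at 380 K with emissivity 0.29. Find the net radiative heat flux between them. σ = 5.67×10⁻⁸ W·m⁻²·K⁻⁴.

q ≈ 96000 W/m²

For two infinite grey parallel plates, q = σ(T₁⁴ − T₂⁴)/(1/ε₁ + 1/ε₂ − 1).
T₁⁴ − T₂⁴ = 6.391×10¹² − 2.085×10¹⁰ = 6.370×10¹² K⁴.
1/ε₁ + 1/ε₂ − 1 = 1.316 + 3.448 − 1 = 3.764.
q = 5.67×10⁻⁸ × 6.370×10¹² / 3.764.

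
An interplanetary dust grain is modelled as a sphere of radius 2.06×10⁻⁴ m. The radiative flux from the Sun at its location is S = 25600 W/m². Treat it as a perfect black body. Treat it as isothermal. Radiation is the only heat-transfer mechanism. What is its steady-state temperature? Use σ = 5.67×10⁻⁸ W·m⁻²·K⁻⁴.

At equilibrium, absorbed power = emitted power.
Absorbing cross-section = πr² = 1.333×10⁻⁷ m²; emitting surface = 4πr² = 5.333×10⁻⁷ m² (ratio 4).
S·A_cross = εσ·A_surf·T⁴  ⇒  T⁴ = S/(4σ).
T⁴ = 1.00·25600/(4·5.67×10⁻⁸) = 1.129×10¹¹ K⁴.
T = (1.129×10¹¹)^(1/4).

T ≈ 580 K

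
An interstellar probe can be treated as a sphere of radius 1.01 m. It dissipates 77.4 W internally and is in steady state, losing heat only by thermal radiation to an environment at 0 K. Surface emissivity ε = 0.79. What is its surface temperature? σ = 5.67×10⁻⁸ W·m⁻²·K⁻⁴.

Steady state: internal power = radiated power, P = εσA T⁴.
Radiating area A = 4πr² = 12.82 m².
T⁴ = P/(εσA) = 77.4/(0.79·5.67×10⁻⁸·12.82) = 1.348×10⁸ K⁴.
T = (1.348×10⁸)^(1/4).

T ≈ 108 K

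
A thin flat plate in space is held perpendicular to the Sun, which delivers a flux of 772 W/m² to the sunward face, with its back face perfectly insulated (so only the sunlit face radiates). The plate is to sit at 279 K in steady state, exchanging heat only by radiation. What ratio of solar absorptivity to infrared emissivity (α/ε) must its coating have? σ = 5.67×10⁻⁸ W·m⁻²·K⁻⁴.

Balance: αS·A = εσ·1A·T⁴ ⇒ α/ε = σT⁴/S.
α/ε = 5.67×10⁻⁸·(279)⁴/772 = 5.67×10⁻⁸·6.059×10⁹/772.

α/ε ≈ 0.445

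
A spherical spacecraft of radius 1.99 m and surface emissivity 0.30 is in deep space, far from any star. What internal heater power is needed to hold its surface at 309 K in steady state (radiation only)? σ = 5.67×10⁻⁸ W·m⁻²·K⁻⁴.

P = εσ·4πr²·T⁴.
4πr² = 49.76 m²; T⁴ = 9.117×10⁹ K⁴.
P = 0.30·5.67×10⁻⁸·49.76·9.117×10⁹.

P ≈ 7720 W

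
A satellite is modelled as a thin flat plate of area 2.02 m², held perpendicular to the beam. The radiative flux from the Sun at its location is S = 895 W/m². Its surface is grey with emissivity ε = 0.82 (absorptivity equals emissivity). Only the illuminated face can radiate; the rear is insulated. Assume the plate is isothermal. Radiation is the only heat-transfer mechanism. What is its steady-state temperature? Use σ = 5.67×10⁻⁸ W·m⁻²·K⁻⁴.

At equilibrium, absorbed power = emitted power.
Absorbing cross-section = A = 2.020 m²; emitting surface = A = 2.020 m² (ratio 1).
εS·A_cross = εσ·A_surf·T⁴  ⇒  T⁴ = S/(1σ)   (ε cancels).
T⁴ = 895/(1·5.67×10⁻⁸) = 1.578×10¹⁰ K⁴.
T = (1.578×10¹⁰)^(1/4).

T ≈ 354 K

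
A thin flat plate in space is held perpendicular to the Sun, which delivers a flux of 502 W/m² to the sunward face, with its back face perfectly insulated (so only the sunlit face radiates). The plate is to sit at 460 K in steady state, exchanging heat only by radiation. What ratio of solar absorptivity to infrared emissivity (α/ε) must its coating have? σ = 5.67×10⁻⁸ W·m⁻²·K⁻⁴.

Balance: αS·A = εσ·1A·T⁴ ⇒ α/ε = σT⁴/S.
α/ε = 5.67×10⁻⁸·(460)⁴/502 = 5.67×10⁻⁸·4.477×10¹⁰/502.

α/ε ≈ 5.06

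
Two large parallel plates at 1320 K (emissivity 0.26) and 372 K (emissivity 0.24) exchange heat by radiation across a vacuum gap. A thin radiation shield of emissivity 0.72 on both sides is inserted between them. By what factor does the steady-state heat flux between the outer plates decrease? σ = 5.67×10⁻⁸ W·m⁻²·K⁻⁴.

factor ≈ 1.25

Without shield: q₀ = σΔ(T⁴)/(1/ε₁+1/ε₂−1) with denominator 7.013.
With shield the two gaps are in series; the resistances add: (1/ε₁+1/ε_s−1)+(1/ε_s+1/ε₂−1) = 4.235+4.556 = 8.791.
Heat-flux ratio q₀/q = 8.791/7.013.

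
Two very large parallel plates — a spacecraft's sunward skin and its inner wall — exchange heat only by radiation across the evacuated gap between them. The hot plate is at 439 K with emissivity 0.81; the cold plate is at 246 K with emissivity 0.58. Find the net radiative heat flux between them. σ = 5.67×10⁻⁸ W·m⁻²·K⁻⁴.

q ≈ 969 W/m²

For two infinite grey parallel plates, q = σ(T₁⁴ − T₂⁴)/(1/ε₁ + 1/ε₂ − 1).
T₁⁴ − T₂⁴ = 3.714×10¹⁰ − 3.662×10⁹ = 3.348×10¹⁰ K⁴.
1/ε₁ + 1/ε₂ − 1 = 1.235 + 1.724 − 1 = 1.959.
q = 5.67×10⁻⁸ × 3.348×10¹⁰ / 1.959.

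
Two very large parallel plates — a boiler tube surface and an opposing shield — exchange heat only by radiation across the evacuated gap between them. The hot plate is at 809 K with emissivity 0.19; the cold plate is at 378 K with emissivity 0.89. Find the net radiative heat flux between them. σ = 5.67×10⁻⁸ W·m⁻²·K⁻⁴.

For two infinite grey parallel plates, q = σ(T₁⁴ − T₂⁴)/(1/ε₁ + 1/ε₂ − 1).
T₁⁴ − T₂⁴ = 4.283×10¹¹ − 2.042×10¹⁰ = 4.079×10¹¹ K⁴.
1/ε₁ + 1/ε₂ − 1 = 5.263 + 1.124 − 1 = 5.387.
q = 5.67×10⁻⁸ × 4.079×10¹¹ / 5.387.

q ≈ 4290 W/m²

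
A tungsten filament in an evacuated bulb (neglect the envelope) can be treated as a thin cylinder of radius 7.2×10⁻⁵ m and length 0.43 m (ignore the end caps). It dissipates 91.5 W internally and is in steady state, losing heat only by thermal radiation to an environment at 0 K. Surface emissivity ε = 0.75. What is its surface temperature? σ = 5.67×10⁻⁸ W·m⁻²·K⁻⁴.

Steady state: internal power = radiated power, P = εσA T⁴.
Radiating area A = 2πrL = 1.945×10⁻⁴ m².
T⁴ = P/(εσA) = 91.5/(0.75·5.67×10⁻⁸·1.945×10⁻⁴) = 1.106×10¹³ K⁴.
T = (1.106×10¹³)^(1/4).

T ≈ 1820 K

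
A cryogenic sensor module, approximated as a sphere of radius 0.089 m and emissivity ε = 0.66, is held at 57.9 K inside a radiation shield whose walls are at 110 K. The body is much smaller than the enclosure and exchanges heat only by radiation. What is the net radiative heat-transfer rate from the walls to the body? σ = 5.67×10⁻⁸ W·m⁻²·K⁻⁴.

For a small grey body in a large enclosure: P_net = εσA(T_body⁴ − T_wall⁴).
A = 4πr² = 0.09954 m²; T_body⁴ − T_wall⁴ = 1.124×10⁷ − 1.464×10⁸ = -1.352×10⁸ K⁴.
|P_net| = 0.66·5.67×10⁻⁸·0.09954·1.352×10⁸.

P_net ≈ 0.504 W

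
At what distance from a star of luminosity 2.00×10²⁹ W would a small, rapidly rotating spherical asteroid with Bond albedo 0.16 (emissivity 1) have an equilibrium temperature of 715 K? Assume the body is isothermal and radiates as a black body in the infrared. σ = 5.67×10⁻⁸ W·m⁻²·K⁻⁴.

For an isothermal black-emitting sphere, (1−a)S·πr² = σ·4πr²·T⁴ ⇒ S = 4σT⁴/(1−a).
S = 4·5.67×10⁻⁸·(715)⁴/0.840 = 70560 W/m².
Flux falls as S = L/(4πd²), so d = √(L/(4πS)) = √(2.00×10²⁹/(4π·70560)).

d ≈ 4.75×10¹¹ m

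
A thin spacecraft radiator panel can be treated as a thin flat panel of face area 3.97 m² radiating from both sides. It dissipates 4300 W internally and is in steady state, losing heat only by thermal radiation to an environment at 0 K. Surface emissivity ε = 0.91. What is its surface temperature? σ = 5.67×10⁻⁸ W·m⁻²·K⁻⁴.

Steady state: internal power = radiated power, P = εσA T⁴.
Radiating area A = 2·3.97 = 7.940 m².
T⁴ = P/(εσA) = 4300/(0.91·5.67×10⁻⁸·7.940) = 1.050×10¹⁰ K⁴.
T = (1.050×10¹⁰)^(1/4).

T ≈ 320 K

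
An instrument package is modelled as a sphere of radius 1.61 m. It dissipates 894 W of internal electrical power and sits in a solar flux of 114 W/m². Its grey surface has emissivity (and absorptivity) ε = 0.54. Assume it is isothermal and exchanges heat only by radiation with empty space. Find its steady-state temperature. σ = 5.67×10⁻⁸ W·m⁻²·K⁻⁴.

T ≈ 193 K

At steady state, absorbed solar power + internal power = radiated power.
Absorbed: α·S·A_cross = 0.54·114·8.143 = 501.3 W (cross-section πr²).
Total input = 501.3 + 894 = 1395 W.
Radiated: εσ·A_surf·T⁴ with A_surf = 4πr² = 32.57 m².
T⁴ = 1395/(0.54·5.67×10⁻⁸·32.57) = 1.399×10⁹ K⁴.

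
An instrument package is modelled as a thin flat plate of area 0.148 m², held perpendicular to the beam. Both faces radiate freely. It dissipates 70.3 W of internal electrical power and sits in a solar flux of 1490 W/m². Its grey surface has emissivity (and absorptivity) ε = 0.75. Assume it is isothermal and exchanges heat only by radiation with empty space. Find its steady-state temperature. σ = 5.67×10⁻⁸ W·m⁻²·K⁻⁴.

At steady state, absorbed solar power + internal power = radiated power.
Absorbed: α·S·A_cross = 0.75·1490·0.1480 = 165.4 W (cross-section A).
Total input = 165.4 + 70.3 = 235.7 W.
Radiated: εσ·A_surf·T⁴ with A_surf = 2A = 0.2960 m².
T⁴ = 235.7/(0.75·5.67×10⁻⁸·0.2960) = 1.872×10¹⁰ K⁴.

T ≈ 370 K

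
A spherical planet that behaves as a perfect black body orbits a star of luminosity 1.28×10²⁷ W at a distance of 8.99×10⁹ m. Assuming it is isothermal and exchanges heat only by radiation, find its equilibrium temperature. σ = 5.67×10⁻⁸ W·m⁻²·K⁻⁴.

First find the stellar flux at distance d: S = L/(4πd²) = 1.28×10²⁷/(4π·(8.99×10⁹)²) = 1.260×10⁶ W/m².
For an isothermal sphere, absorbed (1−a)S·πr² = emitted σ·4πr²·T⁴, so T⁴ = (1−a)S/(4σ).
T⁴ = 1.00·1.260×10⁶/(4·5.67×10⁻⁸) = 5.557×10¹² K⁴.

T ≈ 1540 K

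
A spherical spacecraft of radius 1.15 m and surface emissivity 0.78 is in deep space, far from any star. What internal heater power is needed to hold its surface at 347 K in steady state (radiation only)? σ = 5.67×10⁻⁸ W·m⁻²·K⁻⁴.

P = εσ·4πr²·T⁴.
4πr² = 16.62 m²; T⁴ = 1.450×10¹⁰ K⁴.
P = 0.78·5.67×10⁻⁸·16.62·1.450×10¹⁰.

P ≈ 10700 W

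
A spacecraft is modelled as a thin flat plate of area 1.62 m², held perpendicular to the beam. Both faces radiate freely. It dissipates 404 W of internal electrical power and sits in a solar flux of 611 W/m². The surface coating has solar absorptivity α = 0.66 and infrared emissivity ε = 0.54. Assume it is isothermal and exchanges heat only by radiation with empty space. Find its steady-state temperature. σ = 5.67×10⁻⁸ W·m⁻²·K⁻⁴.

At steady state, absorbed solar power + internal power = radiated power.
Absorbed: α·S·A_cross = 0.66·611·1.620 = 653.3 W (cross-section A).
Total input = 653.3 + 404 = 1057 W.
Radiated: εσ·A_surf·T⁴ with A_surf = 2A = 3.240 m².
T⁴ = 1057/(0.54·5.67×10⁻⁸·3.240) = 1.066×10¹⁰ K⁴.

T ≈ 321 K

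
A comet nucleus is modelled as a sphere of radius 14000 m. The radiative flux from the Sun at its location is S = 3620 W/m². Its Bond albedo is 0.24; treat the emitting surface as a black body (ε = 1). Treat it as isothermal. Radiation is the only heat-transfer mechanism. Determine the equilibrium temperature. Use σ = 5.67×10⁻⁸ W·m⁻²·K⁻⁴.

T ≈ 332 K

At equilibrium, absorbed power = emitted power.
Absorbing cross-section = πr² = 6.158×10⁸ m²; emitting surface = 4πr² = 2.463×10⁹ m² (ratio 4).
(1−a)S·A_cross = εσ·A_surf·T⁴  ⇒  T⁴ = (1−a)S/(4σ).
T⁴ = 0.760·3620/(4·5.67×10⁻⁸) = 1.213×10¹⁰ K⁴.
T = (1.213×10¹⁰)^(1/4).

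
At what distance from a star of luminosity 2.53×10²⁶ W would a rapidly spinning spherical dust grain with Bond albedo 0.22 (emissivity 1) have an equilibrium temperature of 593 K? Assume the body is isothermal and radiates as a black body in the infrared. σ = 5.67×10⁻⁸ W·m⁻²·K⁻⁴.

For an isothermal black-emitting sphere, (1−a)S·πr² = σ·4πr²·T⁴ ⇒ S = 4σT⁴/(1−a).
S = 4·5.67×10⁻⁸·(593)⁴/0.780 = 35960 W/m².
Flux falls as S = L/(4πd²), so d = √(L/(4πS)) = √(2.53×10²⁶/(4π·35960)).

d ≈ 2.37×10¹⁰ m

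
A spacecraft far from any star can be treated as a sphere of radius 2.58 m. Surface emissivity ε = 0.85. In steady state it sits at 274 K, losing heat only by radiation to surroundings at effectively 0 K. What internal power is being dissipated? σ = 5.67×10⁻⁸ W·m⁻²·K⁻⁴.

P ≈ 22700 W

Steady state: P = εσA T⁴.
A = 4πr² = 83.65 m²; T⁴ = (274)⁴ = 5.636×10⁹ K⁴.
P = 0.85 × 5.67×10⁻⁸ × 83.65 × 5.636×10⁹.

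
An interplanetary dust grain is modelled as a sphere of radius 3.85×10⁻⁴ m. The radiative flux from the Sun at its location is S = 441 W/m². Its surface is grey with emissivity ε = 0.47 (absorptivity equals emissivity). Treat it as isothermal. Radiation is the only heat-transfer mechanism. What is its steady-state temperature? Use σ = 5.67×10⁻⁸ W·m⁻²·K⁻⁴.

At equilibrium, absorbed power = emitted power.
Absorbing cross-section = πr² = 4.657×10⁻⁷ m²; emitting surface = 4πr² = 1.863×10⁻⁶ m² (ratio 4).
εS·A_cross = εσ·A_surf·T⁴  ⇒  T⁴ = S/(4σ)   (ε cancels).
T⁴ = 441/(4·5.67×10⁻⁸) = 1.944×10⁹ K⁴.
T = (1.944×10⁹)^(1/4).

T ≈ 210 K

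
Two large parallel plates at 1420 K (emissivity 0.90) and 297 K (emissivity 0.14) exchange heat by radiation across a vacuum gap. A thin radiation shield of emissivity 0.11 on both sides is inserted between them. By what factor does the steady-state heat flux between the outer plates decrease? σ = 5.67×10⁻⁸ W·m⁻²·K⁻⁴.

Without shield: q₀ = σΔ(T⁴)/(1/ε₁+1/ε₂−1) with denominator 7.254.
With shield the two gaps are in series; the resistances add: (1/ε₁+1/ε_s−1)+(1/ε_s+1/ε₂−1) = 9.202+15.23 = 24.44.
Heat-flux ratio q₀/q = 24.44/7.254.

factor ≈ 3.37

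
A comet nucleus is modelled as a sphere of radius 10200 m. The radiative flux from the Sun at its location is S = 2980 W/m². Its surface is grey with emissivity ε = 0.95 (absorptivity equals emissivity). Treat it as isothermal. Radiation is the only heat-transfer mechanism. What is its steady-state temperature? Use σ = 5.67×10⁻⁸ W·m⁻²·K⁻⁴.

At equilibrium, absorbed power = emitted power.
Absorbing cross-section = πr² = 3.269×10⁸ m²; emitting surface = 4πr² = 1.307×10⁹ m² (ratio 4).
εS·A_cross = εσ·A_surf·T⁴  ⇒  T⁴ = S/(4σ)   (ε cancels).
T⁴ = 2980/(4·5.67×10⁻⁸) = 1.314×10¹⁰ K⁴.
T = (1.314×10¹⁰)^(1/4).

T ≈ 339 K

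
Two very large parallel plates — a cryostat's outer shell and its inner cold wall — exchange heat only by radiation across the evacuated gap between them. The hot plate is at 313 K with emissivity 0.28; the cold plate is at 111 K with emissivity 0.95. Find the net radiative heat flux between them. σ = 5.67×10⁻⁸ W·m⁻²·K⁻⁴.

For two infinite grey parallel plates, q = σ(T₁⁴ − T₂⁴)/(1/ε₁ + 1/ε₂ − 1).
T₁⁴ − T₂⁴ = 9.598×10⁹ − 1.518×10⁸ = 9.446×10⁹ K⁴.
1/ε₁ + 1/ε₂ − 1 = 3.571 + 1.053 − 1 = 3.624.
q = 5.67×10⁻⁸ × 9.446×10⁹ / 3.624.

q ≈ 148 W/m²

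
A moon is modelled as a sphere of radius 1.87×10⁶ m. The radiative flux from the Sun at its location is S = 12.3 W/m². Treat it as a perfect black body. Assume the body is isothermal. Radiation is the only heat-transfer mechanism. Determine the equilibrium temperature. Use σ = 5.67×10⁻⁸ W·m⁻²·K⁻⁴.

At equilibrium, absorbed power = emitted power.
Absorbing cross-section = πr² = 1.099×10¹³ m²; emitting surface = 4πr² = 4.394×10¹³ m² (ratio 4).
S·A_cross = εσ·A_surf·T⁴  ⇒  T⁴ = S/(4σ).
T⁴ = 1.00·12.3/(4·5.67×10⁻⁸) = 5.423×10⁷ K⁴.
T = (5.423×10⁷)^(1/4).

T ≈ 85.8 K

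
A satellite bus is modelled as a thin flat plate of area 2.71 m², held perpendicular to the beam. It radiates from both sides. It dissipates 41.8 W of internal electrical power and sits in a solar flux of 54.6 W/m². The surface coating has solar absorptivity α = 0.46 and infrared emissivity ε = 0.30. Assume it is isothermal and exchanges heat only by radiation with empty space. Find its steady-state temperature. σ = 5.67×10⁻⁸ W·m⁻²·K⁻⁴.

T ≈ 186 K

At steady state, absorbed solar power + internal power = radiated power.
Absorbed: α·S·A_cross = 0.46·54.6·2.710 = 68.06 W (cross-section A).
Total input = 68.06 + 41.8 = 109.9 W.
Radiated: εσ·A_surf·T⁴ with A_surf = 2A = 5.420 m².
T⁴ = 109.9/(0.30·5.67×10⁻⁸·5.420) = 1.192×10⁹ K⁴.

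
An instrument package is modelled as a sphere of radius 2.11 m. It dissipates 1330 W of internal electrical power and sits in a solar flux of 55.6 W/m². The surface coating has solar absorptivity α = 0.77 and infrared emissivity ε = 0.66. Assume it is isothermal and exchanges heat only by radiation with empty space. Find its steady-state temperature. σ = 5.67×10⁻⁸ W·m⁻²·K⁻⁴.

At steady state, absorbed solar power + internal power = radiated power.
Absorbed: α·S·A_cross = 0.77·55.6·13.99 = 598.8 W (cross-section πr²).
Total input = 598.8 + 1330 = 1929 W.
Radiated: εσ·A_surf·T⁴ with A_surf = 4πr² = 55.95 m².
T⁴ = 1929/(0.66·5.67×10⁻⁸·55.95) = 9.213×10⁸ K⁴.

T ≈ 174 K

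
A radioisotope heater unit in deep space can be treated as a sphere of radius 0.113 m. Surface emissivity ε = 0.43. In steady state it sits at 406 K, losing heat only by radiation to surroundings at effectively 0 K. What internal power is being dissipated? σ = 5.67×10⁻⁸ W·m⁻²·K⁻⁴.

P ≈ 106 W

Steady state: P = εσA T⁴.
A = 4πr² = 0.1605 m²; T⁴ = (406)⁴ = 2.717×10¹⁰ K⁴.
P = 0.43 × 5.67×10⁻⁸ × 0.1605 × 2.717×10¹⁰.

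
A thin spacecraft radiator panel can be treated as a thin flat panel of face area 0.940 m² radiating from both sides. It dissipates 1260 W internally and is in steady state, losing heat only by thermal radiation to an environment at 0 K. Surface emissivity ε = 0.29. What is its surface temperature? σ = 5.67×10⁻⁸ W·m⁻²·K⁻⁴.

Steady state: internal power = radiated power, P = εσA T⁴.
Radiating area A = 2·0.940 = 1.880 m².
T⁴ = P/(εσA) = 1260/(0.29·5.67×10⁻⁸·1.880) = 4.076×10¹⁰ K⁴.
T = (4.076×10¹⁰)^(1/4).

T ≈ 449 K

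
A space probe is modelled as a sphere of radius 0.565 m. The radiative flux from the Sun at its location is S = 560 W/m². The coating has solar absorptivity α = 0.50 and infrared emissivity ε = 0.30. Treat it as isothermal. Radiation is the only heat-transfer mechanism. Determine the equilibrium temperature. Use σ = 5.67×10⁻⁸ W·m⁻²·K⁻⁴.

At equilibrium, absorbed power = emitted power.
Absorbing cross-section = πr² = 1.003 m²; emitting surface = 4πr² = 4.011 m² (ratio 4).
αS·A_cross = εσ·A_surf·T⁴  ⇒  T⁴ = αS/(ε·4σ).
T⁴ = 0.500·560/(0.30·4·5.67×10⁻⁸) = 4.115×10⁹ K⁴.
T = (4.115×10⁹)^(1/4).

T ≈ 253 K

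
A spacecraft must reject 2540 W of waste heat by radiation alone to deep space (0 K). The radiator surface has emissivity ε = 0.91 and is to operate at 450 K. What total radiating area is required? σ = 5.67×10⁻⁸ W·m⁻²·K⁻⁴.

P = εσA T⁴ ⇒ A = P/(εσT⁴).
T⁴ = 4.101×10¹⁰ K⁴.
A = 2540/(0.91 × 5.67×10⁻⁸ × 4.101×10¹⁰).

A ≈ 1.20 m²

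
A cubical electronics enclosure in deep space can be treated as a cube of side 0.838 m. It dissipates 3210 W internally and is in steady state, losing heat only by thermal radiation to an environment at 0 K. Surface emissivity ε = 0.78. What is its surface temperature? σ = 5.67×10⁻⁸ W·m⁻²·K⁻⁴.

Steady state: internal power = radiated power, P = εσA T⁴.
Radiating area A = 6L² = 4.213 m².
T⁴ = P/(εσA) = 3210/(0.78·5.67×10⁻⁸·4.213) = 1.723×10¹⁰ K⁴.
T = (1.723×10¹⁰)^(1/4).

T ≈ 362 K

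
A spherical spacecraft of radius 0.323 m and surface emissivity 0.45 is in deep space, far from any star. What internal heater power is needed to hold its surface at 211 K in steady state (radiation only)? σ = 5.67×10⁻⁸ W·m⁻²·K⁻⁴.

P ≈ 66.3 W

P = εσ·4πr²·T⁴.
4πr² = 1.311 m²; T⁴ = 1.982×10⁹ K⁴.
P = 0.45·5.67×10⁻⁸·1.311·1.982×10⁹.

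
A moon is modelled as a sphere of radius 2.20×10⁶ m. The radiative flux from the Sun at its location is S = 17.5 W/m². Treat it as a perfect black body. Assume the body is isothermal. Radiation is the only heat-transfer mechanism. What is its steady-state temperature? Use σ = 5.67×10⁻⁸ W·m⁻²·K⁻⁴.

T ≈ 93.7 K

At equilibrium, absorbed power = emitted power.
Absorbing cross-section = πr² = 1.521×10¹³ m²; emitting surface = 4πr² = 6.082×10¹³ m² (ratio 4).
S·A_cross = εσ·A_surf·T⁴  ⇒  T⁴ = S/(4σ).
T⁴ = 1.00·17.5/(4·5.67×10⁻⁸) = 7.716×10⁷ K⁴.
T = (7.716×10⁷)^(1/4).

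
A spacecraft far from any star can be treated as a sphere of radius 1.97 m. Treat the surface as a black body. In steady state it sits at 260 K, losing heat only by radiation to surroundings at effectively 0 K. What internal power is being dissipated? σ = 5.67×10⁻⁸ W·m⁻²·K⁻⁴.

Steady state: P = εσA T⁴.
A = 4πr² = 48.77 m²; T⁴ = (260)⁴ = 4.570×10⁹ K⁴.
P = 1.0 × 5.67×10⁻⁸ × 48.77 × 4.570×10⁹.

P ≈ 12600 W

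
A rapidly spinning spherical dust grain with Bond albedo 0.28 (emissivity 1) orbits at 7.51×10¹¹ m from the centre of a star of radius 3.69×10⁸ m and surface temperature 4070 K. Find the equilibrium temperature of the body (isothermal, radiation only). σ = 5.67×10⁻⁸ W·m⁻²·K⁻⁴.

T ≈ 58.8 K

The star's surface emits σT_*⁴; at distance d the flux is S = σT_*⁴(R_*/d)².
S = 5.67×10⁻⁸·(4070)⁴·(3.69×10⁸/7.51×10¹¹)² = 3.756 W/m².
For an isothermal sphere T⁴ = (1−a)S/(4σ) = 1.192×10⁷ K⁴.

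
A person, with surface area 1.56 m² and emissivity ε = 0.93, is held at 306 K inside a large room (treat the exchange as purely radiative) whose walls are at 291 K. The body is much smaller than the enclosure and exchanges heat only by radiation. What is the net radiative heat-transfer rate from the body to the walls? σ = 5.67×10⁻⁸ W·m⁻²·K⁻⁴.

For a small grey body in a large enclosure: P_net = εσA(T_body⁴ − T_wall⁴).
A = 1.56 m²; T_body⁴ − T_wall⁴ = 8.768×10⁹ − 7.171×10⁹ = 1.597×10⁹ K⁴.
|P_net| = 0.93·5.67×10⁻⁸·1.560·1.597×10⁹.

P_net ≈ 131 W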